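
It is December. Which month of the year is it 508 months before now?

August

508 − 42·12 = 4, so 508 ≡ 4 (mod 12).
December − 4 months → August.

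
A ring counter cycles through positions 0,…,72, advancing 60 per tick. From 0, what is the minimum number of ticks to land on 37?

The inverse of 60 mod 73 is 28 (since 60·28 = 1680 ≡ 1).
Multiplying both sides by 28: x ≡ 28·37 = 1036 ≡ 14 (mod 73).

14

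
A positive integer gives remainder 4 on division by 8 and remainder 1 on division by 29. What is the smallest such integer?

Since 29·5 ≡ 1 (mod 8), take x = 1 + 29·((4−1)·5 mod 8) = 1 + 29·7 = 204.
Check: 204 mod 8 = 4, 204 mod 29 = 1.

204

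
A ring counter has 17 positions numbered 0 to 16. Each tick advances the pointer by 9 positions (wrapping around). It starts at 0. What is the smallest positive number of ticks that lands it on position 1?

9⁻¹ ≡ 2 (mod 17) because 9·2 = 18 = 1·17 + 1.
Multiplying both sides by 2: x ≡ 2·1 = 2 ≡ 2 (mod 17).
Check: 9·2 = 18 = 1·17 + 1.

2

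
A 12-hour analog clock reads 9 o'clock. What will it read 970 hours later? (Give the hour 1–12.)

Dividing 970 by 12 gives quotient 80 and remainder 10.
9 + 10 → 7 on a 12-hour dial.

7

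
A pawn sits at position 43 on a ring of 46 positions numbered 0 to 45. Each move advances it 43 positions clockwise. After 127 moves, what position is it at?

30

127·43 = 5461.
Dividing 5461 by 46 gives quotient 118 and remainder 33.
(43 + 33) mod 46 = 30.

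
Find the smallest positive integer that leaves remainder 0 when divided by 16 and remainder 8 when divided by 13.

x ≡ 8 (mod 13) gives x ∈ {8, 21, 34, 47, 60, 73, 86, 99, …}.
The first of these with x mod 16 = 0 is 112.

112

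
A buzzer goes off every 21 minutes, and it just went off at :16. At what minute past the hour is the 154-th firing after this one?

10

154·21 = 3234.
3234 = 53·60 + 54, so 3234 mod 60 = 54.
(16 + 54) mod 60 = 10.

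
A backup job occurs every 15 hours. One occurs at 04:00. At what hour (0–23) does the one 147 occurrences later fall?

147·15 = 2205.
2205 = 91·24 + 21, so 2205 mod 24 = 21.
(4 + 21) mod 24 = 1.

1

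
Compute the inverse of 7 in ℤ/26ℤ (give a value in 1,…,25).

26 = 3·7 + 5
7 = 1·5 + 2
5 = 2·2 + 1
2 = 2·1 + 0
Back-substituting gives 7·15 ≡ 1 (mod 26).

15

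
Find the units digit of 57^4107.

Powers of 7 mod 10 repeat with period 4: 7, 9, 3, 1.
4107 leaves remainder 3 on division by 4, so 57^4107 ends in 3.

3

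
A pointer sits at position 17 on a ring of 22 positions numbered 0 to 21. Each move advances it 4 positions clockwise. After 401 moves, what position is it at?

401·4 = 1604.
1604 mod 22 = 20 (since 72·22 = 1584).
(17 + 20) mod 22 = 15.

15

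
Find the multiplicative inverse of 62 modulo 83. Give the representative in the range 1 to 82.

83 = 1·62 + 21
62 = 2·21 + 20
21 = 1·20 + 1
20 = 20·1 + 0
Back-substituting gives 62·79 ≡ 1 (mod 83).

79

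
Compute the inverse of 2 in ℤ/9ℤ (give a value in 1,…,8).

2·5 = 10 = 1·9 + 1, so 2⁻¹ ≡ 5 (mod 9).

5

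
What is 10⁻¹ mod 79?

8

79 = 7·10 + 9
10 = 1·9 + 1
9 = 9·1 + 0
Back-substituting gives 10·8 ≡ 1 (mod 79).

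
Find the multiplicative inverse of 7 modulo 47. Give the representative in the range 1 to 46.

27

7·27 = 189 = 4·47 + 1, so 7⁻¹ ≡ 27 (mod 47).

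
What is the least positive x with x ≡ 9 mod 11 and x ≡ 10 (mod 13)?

Since 13·6 ≡ 1 (mod 11), take x = 10 + 13·((9−10)·6 mod 11) = 10 + 13·5 = 75.
Check: 75 mod 11 = 9, 75 mod 13 = 10.

75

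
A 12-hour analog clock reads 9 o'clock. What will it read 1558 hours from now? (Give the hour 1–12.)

7

1558 − 129·12 = 10, so 1558 ≡ 10 (mod 12).
9 + 10 → 7 on a 12-hour dial.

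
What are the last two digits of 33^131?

Square-and-reduce mod 100: 33^1≡33, 33^2≡89, 33^4≡21, 33^8≡41, 33^16≡81, 33^32≡61, 33^64≡21, 33^128≡41.
Since 131 = 1 + 2 + 128 in binary, 33^131 ≡ 33·89·41 ≡ 17 (mod 100).

17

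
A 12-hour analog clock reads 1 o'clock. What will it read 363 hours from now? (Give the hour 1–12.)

363 = 30·12 + 3, so 363 mod 12 = 3.
1 + 3 → 4 on a 12-hour dial.

4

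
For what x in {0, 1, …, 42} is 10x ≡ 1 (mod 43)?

The inverse of 10 mod 43 is 13 (since 10·13 = 130 ≡ 1).
So x ≡ 13·1 = 13 ≡ 13 (mod 43).

13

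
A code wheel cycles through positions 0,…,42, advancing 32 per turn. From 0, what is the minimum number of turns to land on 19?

10

32⁻¹ ≡ 39 (mod 43) because 32·39 = 1248 = 29·43 + 1.
Multiplying both sides by 39: x ≡ 39·19 = 741 ≡ 10 (mod 43).
Check: 32·10 = 320 = 7·43 + 19.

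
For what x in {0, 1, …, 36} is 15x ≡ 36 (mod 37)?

32

The inverse of 15 mod 37 is 5 (since 15·5 = 75 ≡ 1).
So x ≡ 5·36 = 180 ≡ 32 (mod 37).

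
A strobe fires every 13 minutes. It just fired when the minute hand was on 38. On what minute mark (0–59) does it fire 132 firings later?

132·13 = 1716.
1716 − 28·60 = 36, so 1716 ≡ 36 (mod 60).
(38 + 36) mod 60 = 14.

14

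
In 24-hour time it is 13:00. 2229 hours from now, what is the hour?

2229 − 92·24 = 21, so 2229 ≡ 21 (mod 24).
(13 + 21) mod 24 = 10.

10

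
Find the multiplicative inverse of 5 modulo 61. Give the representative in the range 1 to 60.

5·49 = 245 = 4·61 + 1, so 5⁻¹ ≡ 49 (mod 61).

49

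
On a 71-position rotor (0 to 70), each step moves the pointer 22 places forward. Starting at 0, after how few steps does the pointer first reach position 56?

22⁻¹ ≡ 42 (mod 71) because 22·42 = 924 = 13·71 + 1.
Multiplying both sides by 42: x ≡ 42·56 = 2352 ≡ 9 (mod 71).

9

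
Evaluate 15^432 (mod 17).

Square-and-reduce mod 17: 15^1≡15, 15^2≡4, 15^4≡16, 15^8≡1, 15^16≡1, 15^32≡1, 15^64≡1, 15^128≡1, 15^256≡1.
Since 432 = 16 + 32 + 128 + 256 in binary, 15^432 ≡ 1·1·1·1 ≡ 1 (mod 17).

1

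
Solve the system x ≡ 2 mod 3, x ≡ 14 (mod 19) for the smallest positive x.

x ≡ 2 (mod 3) gives x ∈ {2, 5, 8, 11, 14}.
The first of these with x mod 19 = 14 is 14.

14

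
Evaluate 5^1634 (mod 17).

Square-and-reduce mod 17: 5^1≡5, 5^2≡8, 5^4≡13, 5^8≡16, 5^16≡1, 5^32≡1, 5^64≡1, 5^128≡1, 5^256≡1, 5^512≡1, 5^1024≡1.
Since 1634 = 2 + 32 + 64 + 512 + 1024 in binary, 5^1634 ≡ 8·1·1·1·1 ≡ 8 (mod 17).

8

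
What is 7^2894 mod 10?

9

Last digits of 7^n: 7, 9, 3, 1 (period 4).
2894 leaves remainder 2 on division by 4, so 7^2894 ends in 9.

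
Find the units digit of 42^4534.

Powers of 2 mod 10 repeat with period 4: 2, 4, 8, 6.
4534 mod 4 = 2, so the last digit matches 2^2 = 4.

4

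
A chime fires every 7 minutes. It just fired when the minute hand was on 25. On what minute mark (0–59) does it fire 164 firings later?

164·7 = 1148.
Dividing 1148 by 60 gives quotient 19 and remainder 8.
(25 + 8) mod 60 = 33.

33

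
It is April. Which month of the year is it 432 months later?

432 mod 12 = 0 (since 36·12 = 432).
April + 0 months → April.

April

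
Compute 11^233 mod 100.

31

Successive squares of 11 mod 100: 11^1≡11, 11^2≡21, 11^4≡41, 11^8≡81, 11^16≡61, 11^32≡21, 11^64≡41, 11^128≡81.
233 = 1 + 8 + 32 + 64 + 128, so 11^233 ≡ 11·81·21·41·81 ≡ 31 (mod 100).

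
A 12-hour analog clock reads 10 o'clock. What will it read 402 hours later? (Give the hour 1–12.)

402 − 33·12 = 6, so 402 ≡ 6 (mod 12).
10 + 6 → 4 on a 12-hour dial.

4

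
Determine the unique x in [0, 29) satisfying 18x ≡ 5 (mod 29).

18

18⁻¹ ≡ 21 (mod 29) because 18·21 = 378 = 13·29 + 1.
Multiplying both sides by 21: x ≡ 21·5 = 105 ≡ 18 (mod 29).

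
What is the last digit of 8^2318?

4

The units digit of 8^n cycles with period 4: 8, 4, 2, 6, …
2318 leaves remainder 2 on division by 4, so 8^2318 ends in 4.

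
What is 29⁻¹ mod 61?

29·40 = 1160 = 19·61 + 1, so 29⁻¹ ≡ 40 (mod 61).

40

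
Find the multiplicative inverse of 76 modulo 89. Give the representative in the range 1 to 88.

41

76·41 = 3116 = 35·89 + 1, so 76⁻¹ ≡ 41 (mod 89).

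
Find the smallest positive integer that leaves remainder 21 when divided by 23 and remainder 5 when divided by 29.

x ≡ 21 (mod 23) gives x ∈ {21, 44, 67, 90, 113, 136, 159, 182, …}.
The first of these with x mod 29 = 5 is 527.

527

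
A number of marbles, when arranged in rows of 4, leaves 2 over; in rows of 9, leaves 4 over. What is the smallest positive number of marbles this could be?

x ≡ 2 (mod 4) gives x ∈ {2, 6, 10, 14, 18, 22}.
The first of these with x mod 9 = 4 is 22.

22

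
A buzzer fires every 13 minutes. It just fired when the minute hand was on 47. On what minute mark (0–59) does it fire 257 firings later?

28

257·13 = 3341.
Dividing 3341 by 60 gives quotient 55 and remainder 41.
(47 + 41) mod 60 = 28.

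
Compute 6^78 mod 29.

23

By repeated squaring mod 29: 6^1≡6, 6^2≡7, 6^4≡20, 6^8≡23, 6^16≡7, 6^32≡20, 6^64≡23.
78 = 2 + 4 + 8 + 64, so 6^78 ≡ 7·20·23·23 ≡ 23 (mod 29).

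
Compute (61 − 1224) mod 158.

Dividing 1224 by 158 gives quotient 7 and remainder 118.
(61 − 118) mod 158 = 101.

101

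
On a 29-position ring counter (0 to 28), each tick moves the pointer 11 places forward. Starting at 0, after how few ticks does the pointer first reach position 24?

The inverse of 11 mod 29 is 8 (since 11·8 = 88 ≡ 1).
Multiplying both sides by 8: x ≡ 8·24 = 192 ≡ 18 (mod 29).
Check: 11·18 = 198 = 6·29 + 24.

18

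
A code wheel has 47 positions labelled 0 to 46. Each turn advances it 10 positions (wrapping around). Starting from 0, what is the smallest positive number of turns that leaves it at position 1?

33

47 = 4·10 + 7
10 = 1·7 + 3
7 = 2·3 + 1
3 = 3·1 + 0
Back-substituting gives 10·33 ≡ 1 (mod 47).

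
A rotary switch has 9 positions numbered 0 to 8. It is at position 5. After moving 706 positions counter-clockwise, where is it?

706 − 78·9 = 4, so 706 ≡ 4 (mod 9).
(5 − 4) mod 9 = 1.

1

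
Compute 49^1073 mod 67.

60

By repeated squaring mod 67: 49^1≡49, 49^2≡56, 49^4≡54, 49^8≡35, 49^16≡19, 49^32≡26, 49^64≡6, 49^128≡36, 49^256≡23, 49^512≡60, 49^1024≡49.
1073 = 1 + 16 + 32 + 1024, so 49^1073 ≡ 49·19·26·49 ≡ 60 (mod 67).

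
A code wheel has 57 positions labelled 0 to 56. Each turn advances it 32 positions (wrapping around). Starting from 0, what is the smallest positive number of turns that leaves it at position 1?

57 = 1·32 + 25
32 = 1·25 + 7
25 = 3·7 + 4
7 = 1·4 + 3
4 = 1·3 + 1
3 = 3·1 + 0
Back-substituting gives 32·41 ≡ 1 (mod 57).

41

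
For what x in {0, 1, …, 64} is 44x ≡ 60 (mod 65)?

25

44⁻¹ ≡ 34 (mod 65) because 44·34 = 1496 = 23·65 + 1.
So x ≡ 34·60 = 2040 ≡ 25 (mod 65).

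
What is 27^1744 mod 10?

Powers of 7 mod 10 repeat with period 4: 7, 9, 3, 1.
1744 leaves remainder 0 on division by 4, so 27^1744 ends in 1.

1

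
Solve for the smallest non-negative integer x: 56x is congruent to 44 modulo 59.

5

56⁻¹ ≡ 39 (mod 59) because 56·39 = 2184 = 37·59 + 1.
Multiplying both sides by 39: x ≡ 39·44 = 1716 ≡ 5 (mod 59).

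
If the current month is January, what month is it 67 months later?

67 − 5·12 = 7, so 67 ≡ 7 (mod 12).
January + 7 months → August.

August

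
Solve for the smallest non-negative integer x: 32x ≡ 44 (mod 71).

The inverse of 32 mod 71 is 20 (since 32·20 = 640 ≡ 1).
Multiplying both sides by 20: x ≡ 20·44 = 880 ≡ 28 (mod 71).

28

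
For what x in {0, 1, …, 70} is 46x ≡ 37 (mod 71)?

The inverse of 46 mod 71 is 17 (since 46·17 = 782 ≡ 1).
Multiplying both sides by 17: x ≡ 17·37 = 629 ≡ 61 (mod 71).

61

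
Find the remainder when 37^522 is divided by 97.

18

Successive squares of 37 mod 97: 37^1≡37, 37^2≡11, 37^4≡24, 37^8≡91, 37^16≡36, 37^32≡35, 37^64≡61, 37^128≡35, 37^256≡61, 37^512≡35.
522 = 2 + 8 + 512, so 37^522 ≡ 11·91·35 ≡ 18 (mod 97).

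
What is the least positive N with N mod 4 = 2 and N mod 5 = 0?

10

x ≡ 2 (mod 4) gives x ∈ {2, 6, 10}.
The first of these with x mod 5 = 0 is 10.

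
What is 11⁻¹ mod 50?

41

50 = 4·11 + 6
11 = 1·6 + 5
6 = 1·5 + 1
5 = 5·1 + 0
Back-substituting gives 11·41 ≡ 1 (mod 50).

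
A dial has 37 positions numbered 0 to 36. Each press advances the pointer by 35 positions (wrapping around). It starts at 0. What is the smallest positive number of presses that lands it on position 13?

12

35⁻¹ ≡ 18 (mod 37) because 35·18 = 630 = 17·37 + 1.
Multiplying both sides by 18: x ≡ 18·13 = 234 ≡ 12 (mod 37).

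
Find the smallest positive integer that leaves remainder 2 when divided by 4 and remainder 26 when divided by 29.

x ≡ 2 (mod 4) gives x ∈ {2, 6, 10, 14, 18, 22, 26}.
The first of these with x mod 29 = 26 is 26.

26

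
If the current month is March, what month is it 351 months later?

Dividing 351 by 12 gives quotient 29 and remainder 3.
March + 3 months → June.

June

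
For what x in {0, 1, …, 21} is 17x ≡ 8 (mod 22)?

The inverse of 17 mod 22 is 13 (since 17·13 = 221 ≡ 1).
So x ≡ 13·8 = 104 ≡ 16 (mod 22).

16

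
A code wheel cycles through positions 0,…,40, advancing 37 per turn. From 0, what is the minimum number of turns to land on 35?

22

The inverse of 37 mod 41 is 10 (since 37·10 = 370 ≡ 1).
So x ≡ 10·35 = 350 ≡ 22 (mod 41).
Check: 37·22 = 814 = 19·41 + 35.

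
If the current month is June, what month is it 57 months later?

57 = 4·12 + 9, so 57 mod 12 = 9.
June + 9 months → March.

March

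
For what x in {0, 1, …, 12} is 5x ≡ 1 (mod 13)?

The inverse of 5 mod 13 is 8 (since 5·8 = 40 ≡ 1).
So x ≡ 8·1 = 8 ≡ 8 (mod 13).

8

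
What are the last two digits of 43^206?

49

Square-and-reduce mod 100: 43^1≡43, 43^2≡49, 43^4≡1, 43^8≡1, 43^16≡1, 43^32≡1, 43^64≡1, 43^128≡1.
206 = 2 + 4 + 8 + 64 + 128, so 43^206 ≡ 49·1·1·1·1 ≡ 49 (mod 100).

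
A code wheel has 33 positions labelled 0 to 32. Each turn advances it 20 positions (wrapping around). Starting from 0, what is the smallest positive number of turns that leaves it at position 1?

5

20·5 = 100 = 3·33 + 1, so 20⁻¹ ≡ 5 (mod 33).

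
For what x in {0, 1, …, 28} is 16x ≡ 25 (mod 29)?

7

The inverse of 16 mod 29 is 20 (since 16·20 = 320 ≡ 1).
So x ≡ 20·25 = 500 ≡ 7 (mod 29).
Check: 16·7 = 112 = 3·29 + 25.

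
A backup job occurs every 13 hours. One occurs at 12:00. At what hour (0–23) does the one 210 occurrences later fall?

6

210·13 = 2730.
2730 = 113·24 + 18, so 2730 mod 24 = 18.
(12 + 18) mod 24 = 6.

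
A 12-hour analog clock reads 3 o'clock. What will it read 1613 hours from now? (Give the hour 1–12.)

1613 mod 12 = 5 (since 134·12 = 1608).
3 + 5 → 8 on a 12-hour dial.

8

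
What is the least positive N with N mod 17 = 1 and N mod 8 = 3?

Since 8·15 ≡ 1 (mod 17), take x = 3 + 8·((1−3)·15 mod 17) = 3 + 8·4 = 35.
Check: 35 mod 17 = 1, 35 mod 8 = 3.

35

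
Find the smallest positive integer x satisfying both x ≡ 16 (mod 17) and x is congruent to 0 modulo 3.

33

x ≡ 0 (mod 3) gives x ∈ {0, 3, 6, 9, 12, 15, 18, 21, …}.
The first of these with x mod 17 = 16 is 33.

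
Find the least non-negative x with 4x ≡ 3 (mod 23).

18

4⁻¹ ≡ 6 (mod 23) because 4·6 = 24 = 1·23 + 1.
So x ≡ 6·3 = 18 ≡ 18 (mod 23).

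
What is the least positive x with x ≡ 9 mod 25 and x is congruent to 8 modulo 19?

84

Since 19·4 ≡ 1 (mod 25), take x = 8 + 19·((9−8)·4 mod 25) = 8 + 19·4 = 84.
Check: 84 mod 25 = 9, 84 mod 19 = 8.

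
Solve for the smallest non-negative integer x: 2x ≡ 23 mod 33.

28

The inverse of 2 mod 33 is 17 (since 2·17 = 34 ≡ 1).
So x ≡ 17·23 = 391 ≡ 28 (mod 33).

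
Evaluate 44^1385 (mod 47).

By repeated squaring mod 47: 44^1≡44, 44^2≡9, 44^4≡34, 44^8≡28, 44^16≡32, 44^32≡37, 44^64≡6, 44^128≡36, 44^256≡27, 44^512≡24, 44^1024≡12.
Since 1385 = 1 + 8 + 32 + 64 + 256 + 1024 in binary, 44^1385 ≡ 44·28·37·6·27·12 ≡ 39 (mod 47).

39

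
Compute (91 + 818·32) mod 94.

818·32 = 26176.
Dividing 26176 by 94 gives quotient 278 and remainder 44.
(91 + 44) mod 94 = 41.

41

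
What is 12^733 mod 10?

2

The units digit of 12^n cycles with period 4: 2, 4, 8, 6, …
733 leaves remainder 1 on division by 4, so 12^733 ends in 2.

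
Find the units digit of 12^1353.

The units digit of 12^n cycles with period 4: 2, 4, 8, 6, …
1353 mod 4 = 1, so the last digit matches 2^1 = 2.

2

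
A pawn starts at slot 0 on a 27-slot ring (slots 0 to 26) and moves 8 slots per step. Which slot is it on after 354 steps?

24

354·8 = 2832.
2832 = 104·27 + 24, so 2832 mod 27 = 24.
(0 + 24) mod 27 = 24.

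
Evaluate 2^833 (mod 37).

Square-and-reduce mod 37: 2^1≡2, 2^2≡4, 2^4≡16, 2^8≡34, 2^16≡9, 2^32≡7, 2^64≡12, 2^128≡33, 2^256≡16, 2^512≡34.
833 = 1 + 64 + 256 + 512, so 2^833 ≡ 2·12·16·34 ≡ 32 (mod 37).

32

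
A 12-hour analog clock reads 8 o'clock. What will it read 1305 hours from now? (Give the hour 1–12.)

1305 mod 12 = 9 (since 108·12 = 1296).
8 + 9 → 5 on a 12-hour dial.

5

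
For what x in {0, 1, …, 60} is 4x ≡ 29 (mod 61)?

53

4⁻¹ ≡ 46 (mod 61) because 4·46 = 184 = 3·61 + 1.
So x ≡ 46·29 = 1334 ≡ 53 (mod 61).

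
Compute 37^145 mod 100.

Successive squares of 37 mod 100: 37^1≡37, 37^2≡69, 37^4≡61, 37^8≡21, 37^16≡41, 37^32≡81, 37^64≡61, 37^128≡21.
145 = 1 + 16 + 128, so 37^145 ≡ 37·41·21 ≡ 57 (mod 100).

57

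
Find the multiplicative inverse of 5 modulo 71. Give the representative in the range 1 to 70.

57

71 = 14·5 + 1
5 = 5·1 + 0
Back-substituting gives 5·57 ≡ 1 (mod 71).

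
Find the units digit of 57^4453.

Last digits of 7^n: 7, 9, 3, 1 (period 4).
4453 mod 4 = 1, so the last digit matches 7^1 = 7.

7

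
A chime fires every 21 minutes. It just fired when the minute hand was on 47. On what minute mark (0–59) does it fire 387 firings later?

14

387·21 = 8127.
8127 = 135·60 + 27, so 8127 mod 60 = 27.
(47 + 27) mod 60 = 14.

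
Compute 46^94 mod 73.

72

By repeated squaring mod 73: 46^1≡46, 46^2≡72, 46^4≡1, 46^8≡1, 46^16≡1, 46^32≡1, 46^64≡1.
Since 94 = 2 + 4 + 8 + 16 + 64 in binary, 46^94 ≡ 72·1·1·1·1 ≡ 72 (mod 73).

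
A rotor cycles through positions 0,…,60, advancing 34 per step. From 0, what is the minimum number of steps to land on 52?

41

The inverse of 34 mod 61 is 9 (since 34·9 = 306 ≡ 1).
So x ≡ 9·52 = 468 ≡ 41 (mod 61).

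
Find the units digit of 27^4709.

The units digit of 27^n cycles with period 4: 7, 9, 3, 1, …
4709 mod 4 = 1, so the last digit matches 7^1 = 7.

7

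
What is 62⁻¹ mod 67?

62·40 = 2480 = 37·67 + 1, so 62⁻¹ ≡ 40 (mod 67).

40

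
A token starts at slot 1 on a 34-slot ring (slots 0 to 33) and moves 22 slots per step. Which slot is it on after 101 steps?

101·22 = 2222.
2222 mod 34 = 12 (since 65·34 = 2210).
(1 + 12) mod 34 = 13.

13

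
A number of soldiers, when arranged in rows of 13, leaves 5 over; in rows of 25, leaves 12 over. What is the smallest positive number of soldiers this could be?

Since 25·12 ≡ 1 (mod 13), take x = 12 + 25·((5−12)·12 mod 13) = 12 + 25·7 = 187.
Check: 187 mod 13 = 5, 187 mod 25 = 12.

187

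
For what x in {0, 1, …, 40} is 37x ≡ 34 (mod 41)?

The inverse of 37 mod 41 is 10 (since 37·10 = 370 ≡ 1).
So x ≡ 10·34 = 340 ≡ 12 (mod 41).
Check: 37·12 = 444 = 10·41 + 34.

12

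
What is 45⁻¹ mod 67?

45·3 = 135 = 2·67 + 1, so 45⁻¹ ≡ 3 (mod 67).

3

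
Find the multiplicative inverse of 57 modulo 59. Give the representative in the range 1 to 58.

57·29 = 1653 = 28·59 + 1, so 57⁻¹ ≡ 29 (mod 59).

29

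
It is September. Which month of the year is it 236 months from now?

236 − 19·12 = 8, so 236 ≡ 8 (mod 12).
September + 8 months → May.

May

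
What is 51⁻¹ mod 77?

51·74 = 3774 = 49·77 + 1, so 51⁻¹ ≡ 74 (mod 77).

74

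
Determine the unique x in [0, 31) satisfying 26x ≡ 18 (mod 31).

15

The inverse of 26 mod 31 is 6 (since 26·6 = 156 ≡ 1).
So x ≡ 6·18 = 108 ≡ 15 (mod 31).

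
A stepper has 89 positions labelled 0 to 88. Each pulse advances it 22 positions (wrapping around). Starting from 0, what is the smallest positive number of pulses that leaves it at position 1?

85

22·85 = 1870 = 21·89 + 1, so 22⁻¹ ≡ 85 (mod 89).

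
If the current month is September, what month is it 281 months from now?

February

281 mod 12 = 5 (since 23·12 = 276).
September + 5 months → February.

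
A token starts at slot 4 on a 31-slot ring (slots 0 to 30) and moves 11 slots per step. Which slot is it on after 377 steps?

377·11 = 4147.
Dividing 4147 by 31 gives quotient 133 and remainder 24.
(4 + 24) mod 31 = 28.

28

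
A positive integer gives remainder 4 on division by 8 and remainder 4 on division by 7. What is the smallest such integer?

4

Since 7·7 ≡ 1 (mod 8), take x = 4 + 7·((4−4)·7 mod 8) = 4 + 7·0 = 4.
Check: 4 mod 8 = 4, 4 mod 7 = 4.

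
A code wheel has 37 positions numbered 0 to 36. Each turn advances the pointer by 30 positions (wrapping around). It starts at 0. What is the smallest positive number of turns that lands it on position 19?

30⁻¹ ≡ 21 (mod 37) because 30·21 = 630 = 17·37 + 1.
So x ≡ 21·19 = 399 ≡ 29 (mod 37).

29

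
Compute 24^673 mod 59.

Successive squares of 24 mod 59: 24^1≡24, 24^2≡45, 24^4≡19, 24^8≡7, 24^16≡49, 24^32≡41, 24^64≡29, 24^128≡15, 24^256≡48, 24^512≡3.
673 = 1 + 32 + 128 + 512, so 24^673 ≡ 24·41·15·3 ≡ 30 (mod 59).

30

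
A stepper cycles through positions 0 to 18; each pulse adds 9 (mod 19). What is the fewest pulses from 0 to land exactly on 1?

9·17 = 153 = 8·19 + 1, so 9⁻¹ ≡ 17 (mod 19).

17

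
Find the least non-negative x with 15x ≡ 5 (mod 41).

The inverse of 15 mod 41 is 11 (since 15·11 = 165 ≡ 1).
Multiplying both sides by 11: x ≡ 11·5 = 55 ≡ 14 (mod 41).
Check: 15·14 = 210 = 5·41 + 5.

14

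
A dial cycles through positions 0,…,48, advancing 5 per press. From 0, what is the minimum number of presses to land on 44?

48

5⁻¹ ≡ 10 (mod 49) because 5·10 = 50 = 1·49 + 1.
Multiplying both sides by 10: x ≡ 10·44 = 440 ≡ 48 (mod 49).
Check: 5·48 = 240 = 4·49 + 44.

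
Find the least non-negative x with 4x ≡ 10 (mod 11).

The inverse of 4 mod 11 is 3 (since 4·3 = 12 ≡ 1).
Multiplying both sides by 3: x ≡ 3·10 = 30 ≡ 8 (mod 11).

8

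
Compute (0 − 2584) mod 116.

84

2584 mod 116 = 32 (since 22·116 = 2552).
(0 − 32) mod 116 = 84.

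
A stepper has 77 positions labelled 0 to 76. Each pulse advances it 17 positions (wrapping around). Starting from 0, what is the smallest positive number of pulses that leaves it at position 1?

68

17·68 = 1156 = 15·77 + 1, so 17⁻¹ ≡ 68 (mod 77).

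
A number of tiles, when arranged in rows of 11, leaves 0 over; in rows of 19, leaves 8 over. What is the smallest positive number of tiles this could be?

198

Since 19·7 ≡ 1 (mod 11), take x = 8 + 19·((0−8)·7 mod 11) = 8 + 19·10 = 198.
Check: 198 mod 11 = 0, 198 mod 19 = 8.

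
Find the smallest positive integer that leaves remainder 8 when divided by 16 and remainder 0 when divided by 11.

x ≡ 0 (mod 11) gives x ∈ {0, 11, 22, 33, 44, 55, 66, 77, …}.
The first of these with x mod 16 = 8 is 88.

88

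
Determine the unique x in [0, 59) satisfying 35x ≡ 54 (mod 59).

35⁻¹ ≡ 27 (mod 59) because 35·27 = 945 = 16·59 + 1.
So x ≡ 27·54 = 1458 ≡ 42 (mod 59).

42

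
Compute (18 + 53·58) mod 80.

52

53·58 = 3074.
3074 = 38·80 + 34, so 3074 mod 80 = 34.
(18 + 34) mod 80 = 52.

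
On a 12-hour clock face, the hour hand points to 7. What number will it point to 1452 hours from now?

7

1452 − 121·12 = 0, so 1452 ≡ 0 (mod 12).
7 + 0 → 7 on a 12-hour dial.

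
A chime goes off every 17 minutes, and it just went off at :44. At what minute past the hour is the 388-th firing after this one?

40

388·17 = 6596.
6596 − 109·60 = 56, so 6596 ≡ 56 (mod 60).
(44 + 56) mod 60 = 40.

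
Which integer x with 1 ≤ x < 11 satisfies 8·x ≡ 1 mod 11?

7

11 = 1·8 + 3
8 = 2·3 + 2
3 = 1·2 + 1
2 = 2·1 + 0
Back-substituting gives 8·7 ≡ 1 (mod 11).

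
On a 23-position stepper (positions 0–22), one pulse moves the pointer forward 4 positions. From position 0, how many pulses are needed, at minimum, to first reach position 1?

4·6 = 24 = 1·23 + 1, so 4⁻¹ ≡ 6 (mod 23).

6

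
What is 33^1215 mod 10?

7

Powers of 3 mod 10 repeat with period 4: 3, 9, 7, 1.
1215 mod 4 = 3, so the last digit matches 3^3 = 7.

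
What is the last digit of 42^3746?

Powers of 2 mod 10 repeat with period 4: 2, 4, 8, 6.
3746 leaves remainder 2 on division by 4, so 42^3746 ends in 4.

4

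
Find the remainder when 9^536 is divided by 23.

By repeated squaring mod 23: 9^1≡9, 9^2≡12, 9^4≡6, 9^8≡13, 9^16≡8, 9^32≡18, 9^64≡2, 9^128≡4, 9^256≡16, 9^512≡3.
Since 536 = 8 + 16 + 512 in binary, 9^536 ≡ 13·8·3 ≡ 13 (mod 23).

13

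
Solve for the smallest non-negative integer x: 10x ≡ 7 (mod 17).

16

The inverse of 10 mod 17 is 12 (since 10·12 = 120 ≡ 1).
So x ≡ 12·7 = 84 ≡ 16 (mod 17).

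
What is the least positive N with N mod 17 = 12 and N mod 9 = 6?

x ≡ 6 (mod 9) gives x ∈ {6, 15, 24, 33, 42, 51, 60, 69, …}.
The first of these with x mod 17 = 12 is 114.

114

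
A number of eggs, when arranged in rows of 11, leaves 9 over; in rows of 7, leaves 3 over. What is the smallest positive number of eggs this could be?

x ≡ 3 (mod 7) gives x ∈ {3, 10, 17, 24, 31}.
The first of these with x mod 11 = 9 is 31.

31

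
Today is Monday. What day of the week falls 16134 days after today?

Sunday

16134 mod 7 = 6 (since 2304·7 = 16128).
Monday + 6 days → Sunday.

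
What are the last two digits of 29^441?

By repeated squaring mod 100: 29^1≡29, 29^2≡41, 29^4≡81, 29^8≡61, 29^16≡21, 29^32≡41, 29^64≡81, 29^128≡61, 29^256≡21.
Since 441 = 1 + 8 + 16 + 32 + 128 + 256 in binary, 29^441 ≡ 29·61·21·41·61·21 ≡ 29 (mod 100).

29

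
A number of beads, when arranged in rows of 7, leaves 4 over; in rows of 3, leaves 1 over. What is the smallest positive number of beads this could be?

4

x ≡ 1 (mod 3) gives x ∈ {1, 4}.
The first of these with x mod 7 = 4 is 4.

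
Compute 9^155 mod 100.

Successive squares of 9 mod 100: 9^1≡9, 9^2≡81, 9^4≡61, 9^8≡21, 9^16≡41, 9^32≡81, 9^64≡61, 9^128≡21.
Since 155 = 1 + 2 + 8 + 16 + 128 in binary, 9^155 ≡ 9·81·21·41·21 ≡ 49 (mod 100).

49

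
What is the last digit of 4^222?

The units digit of 4^n cycles with period 2: 4, 6, …
222 leaves remainder 0 on division by 2, so 4^222 ends in 6.

6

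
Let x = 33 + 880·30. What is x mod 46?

29

880·30 = 26400.
26400 = 573·46 + 42, so 26400 mod 46 = 42.
(33 + 42) mod 46 = 29.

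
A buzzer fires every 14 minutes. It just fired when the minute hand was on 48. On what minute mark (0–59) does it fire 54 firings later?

54·14 = 756.
756 mod 60 = 36 (since 12·60 = 720).
(48 + 36) mod 60 = 24.

24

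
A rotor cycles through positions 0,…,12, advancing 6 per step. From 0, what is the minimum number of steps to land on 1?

6⁻¹ ≡ 11 (mod 13) because 6·11 = 66 = 5·13 + 1.
Multiplying both sides by 11: x ≡ 11·1 = 11 ≡ 11 (mod 13).

11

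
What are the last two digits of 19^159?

By repeated squaring mod 100: 19^1≡19, 19^2≡61, 19^4≡21, 19^8≡41, 19^16≡81, 19^32≡61, 19^64≡21, 19^128≡41.
159 = 1 + 2 + 4 + 8 + 16 + 128, so 19^159 ≡ 19·61·21·41·81·41 ≡ 79 (mod 100).

79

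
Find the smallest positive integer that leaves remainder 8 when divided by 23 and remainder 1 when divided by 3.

x ≡ 1 (mod 3) gives x ∈ {1, 4, 7, 10, 13, 16, 19, 22, …}.
The first of these with x mod 23 = 8 is 31.

31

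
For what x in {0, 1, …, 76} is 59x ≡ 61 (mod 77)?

59⁻¹ ≡ 47 (mod 77) because 59·47 = 2773 = 36·77 + 1.
So x ≡ 47·61 = 2867 ≡ 18 (mod 77).
Check: 59·18 = 1062 = 13·77 + 61.

18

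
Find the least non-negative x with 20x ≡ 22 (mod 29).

4

The inverse of 20 mod 29 is 16 (since 20·16 = 320 ≡ 1).
So x ≡ 16·22 = 352 ≡ 4 (mod 29).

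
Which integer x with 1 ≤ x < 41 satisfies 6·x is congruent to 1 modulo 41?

7

41 = 6·6 + 5
6 = 1·5 + 1
5 = 5·1 + 0
Back-substituting gives 6·7 ≡ 1 (mod 41).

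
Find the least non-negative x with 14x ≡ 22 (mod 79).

The inverse of 14 mod 79 is 17 (since 14·17 = 238 ≡ 1).
So x ≡ 17·22 = 374 ≡ 58 (mod 79).

58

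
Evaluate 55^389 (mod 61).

51

Successive squares of 55 mod 61: 55^1≡55, 55^2≡36, 55^4≡15, 55^8≡42, 55^16≡56, 55^32≡25, 55^64≡15, 55^128≡42, 55^256≡56.
Since 389 = 1 + 4 + 128 + 256 in binary, 55^389 ≡ 55·15·42·56 ≡ 51 (mod 61).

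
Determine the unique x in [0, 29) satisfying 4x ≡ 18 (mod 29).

19

4⁻¹ ≡ 22 (mod 29) because 4·22 = 88 = 3·29 + 1.
Multiplying both sides by 22: x ≡ 22·18 = 396 ≡ 19 (mod 29).
Check: 4·19 = 76 = 2·29 + 18.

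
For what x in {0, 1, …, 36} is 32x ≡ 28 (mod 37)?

The inverse of 32 mod 37 is 22 (since 32·22 = 704 ≡ 1).
Multiplying both sides by 22: x ≡ 22·28 = 616 ≡ 24 (mod 37).
Check: 32·24 = 768 = 20·37 + 28.

24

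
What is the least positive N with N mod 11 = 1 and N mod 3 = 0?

x ≡ 0 (mod 3) gives x ∈ {0, 3, 6, 9, 12}.
The first of these with x mod 11 = 1 is 12.

12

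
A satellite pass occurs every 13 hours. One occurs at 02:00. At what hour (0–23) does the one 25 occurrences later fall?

15

25·13 = 325.
325 − 13·24 = 13, so 325 ≡ 13 (mod 24).
(2 + 13) mod 24 = 15.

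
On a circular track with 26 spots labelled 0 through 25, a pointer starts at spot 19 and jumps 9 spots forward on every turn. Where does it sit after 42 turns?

7

42·9 = 378.
Dividing 378 by 26 gives quotient 14 and remainder 14.
(19 + 14) mod 26 = 7.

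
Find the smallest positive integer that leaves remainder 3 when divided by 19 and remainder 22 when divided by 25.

Since 25·16 ≡ 1 (mod 19), take x = 22 + 25·((3−22)·16 mod 19) = 22 + 25·0 = 22.
Check: 22 mod 19 = 3, 22 mod 25 = 22.

22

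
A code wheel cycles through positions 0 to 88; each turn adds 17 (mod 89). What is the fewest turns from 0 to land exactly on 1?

17·21 = 357 = 4·89 + 1, so 17⁻¹ ≡ 21 (mod 89).

21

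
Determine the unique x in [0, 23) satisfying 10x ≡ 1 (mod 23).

The inverse of 10 mod 23 is 7 (since 10·7 = 70 ≡ 1).
Multiplying both sides by 7: x ≡ 7·1 = 7 ≡ 7 (mod 23).

7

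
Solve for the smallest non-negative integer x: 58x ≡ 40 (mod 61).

58⁻¹ ≡ 20 (mod 61) because 58·20 = 1160 = 19·61 + 1.
Multiplying both sides by 20: x ≡ 20·40 = 800 ≡ 7 (mod 61).

7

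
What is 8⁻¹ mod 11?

7

8·7 = 56 = 5·11 + 1, so 8⁻¹ ≡ 7 (mod 11).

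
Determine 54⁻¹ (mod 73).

73 = 1·54 + 19
54 = 2·19 + 16
19 = 1·16 + 3
16 = 5·3 + 1
3 = 3·1 + 0
Back-substituting gives 54·23 ≡ 1 (mod 73).

23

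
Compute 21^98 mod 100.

61

By repeated squaring mod 100: 21^1≡21, 21^2≡41, 21^4≡81, 21^8≡61, 21^16≡21, 21^32≡41, 21^64≡81.
98 = 2 + 32 + 64, so 21^98 ≡ 41·41·81 ≡ 61 (mod 100).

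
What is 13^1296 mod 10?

Last digits of 3^n: 3, 9, 7, 1 (period 4).
1296 mod 4 = 0, so the last digit matches 3^4 = 1.

1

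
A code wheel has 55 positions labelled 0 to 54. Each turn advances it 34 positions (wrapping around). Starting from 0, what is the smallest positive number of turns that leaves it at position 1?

55 = 1·34 + 21
34 = 1·21 + 13
21 = 1·13 + 8
13 = 1·8 + 5
8 = 1·5 + 3
5 = 1·3 + 2
3 = 1·2 + 1
2 = 2·1 + 0
Back-substituting gives 34·34 ≡ 1 (mod 55).

34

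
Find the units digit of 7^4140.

1

Powers of 7 mod 10 repeat with period 4: 7, 9, 3, 1.
4140 mod 4 = 0, so the last digit matches 7^4 = 1.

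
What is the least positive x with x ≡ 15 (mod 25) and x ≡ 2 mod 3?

65

Since 3·17 ≡ 1 (mod 25), take x = 2 + 3·((15−2)·17 mod 25) = 2 + 3·21 = 65.
Check: 65 mod 25 = 15, 65 mod 3 = 2.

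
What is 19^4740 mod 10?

The units digit of 19^n cycles with period 2: 9, 1, …
4740 leaves remainder 0 on division by 2, so 19^4740 ends in 1.

1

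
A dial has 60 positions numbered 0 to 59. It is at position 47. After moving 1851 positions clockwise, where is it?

Dividing 1851 by 60 gives quotient 30 and remainder 51.
(47 + 51) mod 60 = 38.

38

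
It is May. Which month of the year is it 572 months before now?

572 mod 12 = 8 (since 47·12 = 564).
May − 8 months → September.

September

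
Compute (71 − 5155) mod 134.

Dividing 5155 by 134 gives quotient 38 and remainder 63.
(71 − 63) mod 134 = 8.

8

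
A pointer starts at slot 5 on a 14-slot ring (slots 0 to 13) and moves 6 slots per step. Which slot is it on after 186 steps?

1

186·6 = 1116.
Dividing 1116 by 14 gives quotient 79 and remainder 10.
(5 + 10) mod 14 = 1.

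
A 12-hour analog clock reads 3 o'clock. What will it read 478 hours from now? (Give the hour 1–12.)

478 − 39·12 = 10, so 478 ≡ 10 (mod 12).
3 + 10 → 1 on a 12-hour dial.

1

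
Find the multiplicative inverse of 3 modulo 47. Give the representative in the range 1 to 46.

3·16 = 48 = 1·47 + 1, so 3⁻¹ ≡ 16 (mod 47).

16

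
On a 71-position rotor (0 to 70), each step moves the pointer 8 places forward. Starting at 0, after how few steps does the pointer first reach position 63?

70

8⁻¹ ≡ 9 (mod 71) because 8·9 = 72 = 1·71 + 1.
Multiplying both sides by 9: x ≡ 9·63 = 567 ≡ 70 (mod 71).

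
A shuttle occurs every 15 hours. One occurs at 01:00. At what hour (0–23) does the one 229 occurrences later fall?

229·15 = 3435.
3435 − 143·24 = 3, so 3435 ≡ 3 (mod 24).
(1 + 3) mod 24 = 4.

4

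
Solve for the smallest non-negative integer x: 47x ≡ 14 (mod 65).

57

The inverse of 47 mod 65 is 18 (since 47·18 = 846 ≡ 1).
Multiplying both sides by 18: x ≡ 18·14 = 252 ≡ 57 (mod 65).
Check: 47·57 = 2679 = 41·65 + 14.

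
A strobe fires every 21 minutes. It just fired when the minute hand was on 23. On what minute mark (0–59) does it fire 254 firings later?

17

254·21 = 5334.
Dividing 5334 by 60 gives quotient 88 and remainder 54.
(23 + 54) mod 60 = 17.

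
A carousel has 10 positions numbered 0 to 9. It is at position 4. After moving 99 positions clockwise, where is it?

99 = 9·10 + 9, so 99 mod 10 = 9.
(4 + 9) mod 10 = 3.

3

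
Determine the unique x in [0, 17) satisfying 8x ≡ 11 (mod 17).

8⁻¹ ≡ 15 (mod 17) because 8·15 = 120 = 7·17 + 1.
Multiplying both sides by 15: x ≡ 15·11 = 165 ≡ 12 (mod 17).

12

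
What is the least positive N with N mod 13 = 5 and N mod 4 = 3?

31

x ≡ 3 (mod 4) gives x ∈ {3, 7, 11, 15, 19, 23, 27, 31}.
The first of these with x mod 13 = 5 is 31.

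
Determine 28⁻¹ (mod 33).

13

28·13 = 364 = 11·33 + 1, so 28⁻¹ ≡ 13 (mod 33).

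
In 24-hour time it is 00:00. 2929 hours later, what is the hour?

1

Dividing 2929 by 24 gives quotient 122 and remainder 1.
(0 + 1) mod 24 = 1.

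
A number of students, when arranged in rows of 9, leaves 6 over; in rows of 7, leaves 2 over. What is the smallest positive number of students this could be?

x ≡ 2 (mod 7) gives x ∈ {2, 9, 16, 23, 30, 37, 44, 51}.
The first of these with x mod 9 = 6 is 51.

51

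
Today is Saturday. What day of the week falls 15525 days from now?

Dividing 15525 by 7 gives quotient 2217 and remainder 6.
Saturday + 6 days → Friday.

Friday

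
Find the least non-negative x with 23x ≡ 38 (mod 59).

35

The inverse of 23 mod 59 is 18 (since 23·18 = 414 ≡ 1).
Multiplying both sides by 18: x ≡ 18·38 = 684 ≡ 35 (mod 59).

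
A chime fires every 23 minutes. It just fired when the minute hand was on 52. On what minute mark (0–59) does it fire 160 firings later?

12

160·23 = 3680.
3680 = 61·60 + 20, so 3680 mod 60 = 20.
(52 + 20) mod 60 = 12.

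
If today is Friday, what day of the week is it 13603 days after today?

Sunday

13603 mod 7 = 2 (since 1943·7 = 13601).
Friday + 2 days → Sunday.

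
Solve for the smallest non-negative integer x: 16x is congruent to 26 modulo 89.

The inverse of 16 mod 89 is 39 (since 16·39 = 624 ≡ 1).
Multiplying both sides by 39: x ≡ 39·26 = 1014 ≡ 35 (mod 89).

35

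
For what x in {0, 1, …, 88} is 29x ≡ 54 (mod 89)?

The inverse of 29 mod 89 is 43 (since 29·43 = 1247 ≡ 1).
So x ≡ 43·54 = 2322 ≡ 8 (mod 89).

8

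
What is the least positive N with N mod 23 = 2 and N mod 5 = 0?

25

Since 5·14 ≡ 1 (mod 23), take x = 0 + 5·((2−0)·14 mod 23) = 0 + 5·5 = 25.
Check: 25 mod 23 = 2, 25 mod 5 = 0.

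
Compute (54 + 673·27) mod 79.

55

673·27 = 18171.
18171 = 230·79 + 1, so 18171 mod 79 = 1.
(54 + 1) mod 79 = 55.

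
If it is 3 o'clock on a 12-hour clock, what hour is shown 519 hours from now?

6

519 mod 12 = 3 (since 43·12 = 516).
3 + 3 → 6 on a 12-hour dial.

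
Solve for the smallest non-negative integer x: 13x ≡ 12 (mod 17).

The inverse of 13 mod 17 is 4 (since 13·4 = 52 ≡ 1).
Multiplying both sides by 4: x ≡ 4·12 = 48 ≡ 14 (mod 17).

14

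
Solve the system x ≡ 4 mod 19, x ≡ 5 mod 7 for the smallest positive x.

61

x ≡ 5 (mod 7) gives x ∈ {5, 12, 19, 26, 33, 40, 47, 54, …}.
The first of these with x mod 19 = 4 is 61.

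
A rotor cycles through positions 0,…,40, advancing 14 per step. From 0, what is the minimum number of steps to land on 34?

14⁻¹ ≡ 3 (mod 41) because 14·3 = 42 = 1·41 + 1.
Multiplying both sides by 3: x ≡ 3·34 = 102 ≡ 20 (mod 41).
Check: 14·20 = 280 = 6·41 + 34.

20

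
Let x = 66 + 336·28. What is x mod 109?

336·28 = 9408.
9408 mod 109 = 34 (since 86·109 = 9374).
(66 + 34) mod 109 = 100.

100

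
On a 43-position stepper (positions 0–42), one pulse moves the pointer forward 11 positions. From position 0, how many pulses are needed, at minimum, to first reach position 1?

43 = 3·11 + 10
11 = 1·10 + 1
10 = 10·1 + 0
Back-substituting gives 11·4 ≡ 1 (mod 43).

4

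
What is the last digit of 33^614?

The units digit of 33^n cycles with period 4: 3, 9, 7, 1, …
614 leaves remainder 2 on division by 4, so 33^614 ends in 9.

9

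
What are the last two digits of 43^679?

Successive squares of 43 mod 100: 43^1≡43, 43^2≡49, 43^4≡1, 43^8≡1, 43^16≡1, 43^32≡1, 43^64≡1, 43^128≡1, 43^256≡1, 43^512≡1.
679 = 1 + 2 + 4 + 32 + 128 + 512, so 43^679 ≡ 43·49·1·1·1·1 ≡ 7 (mod 100).

07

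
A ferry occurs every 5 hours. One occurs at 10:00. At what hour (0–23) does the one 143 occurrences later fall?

143·5 = 715.
715 − 29·24 = 19, so 715 ≡ 19 (mod 24).
(10 + 19) mod 24 = 5.

5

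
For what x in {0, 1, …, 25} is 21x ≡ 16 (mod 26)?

The inverse of 21 mod 26 is 5 (since 21·5 = 105 ≡ 1).
Multiplying both sides by 5: x ≡ 5·16 = 80 ≡ 2 (mod 26).
Check: 21·2 = 42 = 1·26 + 16.

2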